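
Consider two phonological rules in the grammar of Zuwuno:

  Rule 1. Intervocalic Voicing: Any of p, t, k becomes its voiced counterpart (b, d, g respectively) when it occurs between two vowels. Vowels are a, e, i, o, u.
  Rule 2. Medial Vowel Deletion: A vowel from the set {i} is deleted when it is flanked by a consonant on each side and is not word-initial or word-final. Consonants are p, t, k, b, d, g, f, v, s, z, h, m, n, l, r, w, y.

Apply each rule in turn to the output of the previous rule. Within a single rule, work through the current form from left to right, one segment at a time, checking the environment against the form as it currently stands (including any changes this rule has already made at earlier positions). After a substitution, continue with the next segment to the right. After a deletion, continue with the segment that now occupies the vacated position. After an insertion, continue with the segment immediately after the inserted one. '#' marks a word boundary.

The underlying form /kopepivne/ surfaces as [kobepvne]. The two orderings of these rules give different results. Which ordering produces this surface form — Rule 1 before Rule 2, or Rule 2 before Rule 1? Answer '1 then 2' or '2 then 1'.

Order 1 then 2:
  1 Intervocalic Voicing: [kopepivne] → [kobebivne]
  2 Medial Vowel Deletion: [kobebivne] → [kobebvne]
  result: [kobebvne]
Order 2 then 1:
  2 Medial Vowel Deletion: [kopepivne] → [kopepvne]
  1 Intervocalic Voicing: [kopepvne] → [kobepvne]
  result: [kobepvne]

2 then 1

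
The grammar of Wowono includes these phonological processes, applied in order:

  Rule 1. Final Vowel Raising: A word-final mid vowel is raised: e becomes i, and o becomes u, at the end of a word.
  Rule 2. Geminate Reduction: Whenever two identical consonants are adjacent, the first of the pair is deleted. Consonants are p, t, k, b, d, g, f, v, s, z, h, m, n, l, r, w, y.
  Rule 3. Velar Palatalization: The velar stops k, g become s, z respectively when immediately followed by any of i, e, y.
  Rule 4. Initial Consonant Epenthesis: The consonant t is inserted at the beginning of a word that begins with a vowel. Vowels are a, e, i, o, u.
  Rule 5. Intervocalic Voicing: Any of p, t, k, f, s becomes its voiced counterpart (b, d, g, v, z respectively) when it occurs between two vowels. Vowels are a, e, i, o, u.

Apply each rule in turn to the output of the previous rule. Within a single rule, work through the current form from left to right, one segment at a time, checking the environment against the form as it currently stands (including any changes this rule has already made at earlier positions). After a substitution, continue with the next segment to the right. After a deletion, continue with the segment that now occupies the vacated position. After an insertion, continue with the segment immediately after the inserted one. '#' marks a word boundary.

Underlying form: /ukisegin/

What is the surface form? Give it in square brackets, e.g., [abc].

Rule 1 Final Vowel Raising: no change — [ukisegin]
Rule 2 Geminate Reduction: no change — [ukisegin]
Rule 3 Velar Palatalization: [ukisegin] → [usisezin]
Rule 4 Initial Consonant Epenthesis: [usisezin] → [tusisezin]
Rule 5 Intervocalic Voicing: [tusisezin] → [tuzizezin]

[tuzizezin]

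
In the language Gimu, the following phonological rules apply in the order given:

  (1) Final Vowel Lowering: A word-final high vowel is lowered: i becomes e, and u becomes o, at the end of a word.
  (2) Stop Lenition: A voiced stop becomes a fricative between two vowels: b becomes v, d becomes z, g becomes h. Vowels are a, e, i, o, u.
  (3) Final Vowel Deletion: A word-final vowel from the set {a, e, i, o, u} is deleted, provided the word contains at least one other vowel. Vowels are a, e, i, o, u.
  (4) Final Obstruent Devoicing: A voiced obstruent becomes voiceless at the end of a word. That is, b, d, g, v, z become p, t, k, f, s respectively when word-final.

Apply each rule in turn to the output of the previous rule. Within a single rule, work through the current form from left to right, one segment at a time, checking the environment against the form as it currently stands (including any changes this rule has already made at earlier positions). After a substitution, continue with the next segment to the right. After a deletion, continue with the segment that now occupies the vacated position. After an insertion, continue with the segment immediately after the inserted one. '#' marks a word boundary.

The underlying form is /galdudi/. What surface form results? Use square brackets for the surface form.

[galdus]

(1) Final Vowel Lowering: [galdudi] → [galdude]
(2) Stop Lenition: [galdude] → [galduze]
(3) Final Vowel Deletion: [galduze] → [galduz]
(4) Final Obstruent Devoicing: [galduz] → [galdus]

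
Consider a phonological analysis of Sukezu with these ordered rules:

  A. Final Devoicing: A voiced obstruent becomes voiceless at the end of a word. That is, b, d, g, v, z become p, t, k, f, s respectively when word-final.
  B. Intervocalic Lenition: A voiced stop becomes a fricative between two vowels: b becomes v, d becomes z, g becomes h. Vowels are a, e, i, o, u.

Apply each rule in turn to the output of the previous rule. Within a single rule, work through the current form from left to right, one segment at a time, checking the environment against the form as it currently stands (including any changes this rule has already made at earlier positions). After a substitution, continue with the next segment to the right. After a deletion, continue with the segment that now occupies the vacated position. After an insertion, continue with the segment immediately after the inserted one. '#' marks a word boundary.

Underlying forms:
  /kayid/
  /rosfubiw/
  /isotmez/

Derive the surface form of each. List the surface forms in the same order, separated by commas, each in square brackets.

[kayit], [rosfuviw], [isotmes]

/kayid/:
  A Final Devoicing: [kayid] → [kayit]
  B Intervocalic Lenition: no change — [kayit]
/rosfubiw/:
  A Final Devoicing: no change — [rosfubiw]
  B Intervocalic Lenition: [rosfubiw] → [rosfuviw]
/isotmez/:
  A Final Devoicing: [isotmez] → [isotmes]
  B Intervocalic Lenition: no change — [isotmes]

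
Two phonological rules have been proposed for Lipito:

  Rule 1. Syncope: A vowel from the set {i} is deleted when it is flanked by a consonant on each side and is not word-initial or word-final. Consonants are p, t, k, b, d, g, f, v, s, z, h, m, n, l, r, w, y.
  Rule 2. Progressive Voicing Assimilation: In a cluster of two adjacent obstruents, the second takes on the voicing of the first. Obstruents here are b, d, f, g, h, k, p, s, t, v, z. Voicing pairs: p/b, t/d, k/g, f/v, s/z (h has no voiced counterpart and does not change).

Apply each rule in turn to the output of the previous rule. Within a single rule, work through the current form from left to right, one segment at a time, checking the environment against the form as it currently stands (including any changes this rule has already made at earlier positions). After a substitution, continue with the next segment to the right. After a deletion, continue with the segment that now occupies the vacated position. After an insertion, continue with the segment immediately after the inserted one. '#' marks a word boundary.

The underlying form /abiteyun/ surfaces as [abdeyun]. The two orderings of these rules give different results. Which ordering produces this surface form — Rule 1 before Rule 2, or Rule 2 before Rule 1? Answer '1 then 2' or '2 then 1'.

1 then 2

Order 1 then 2:
  1 Syncope: [abiteyun] → [abteyun]
  2 Progressive Voicing Assimilation: [abteyun] → [abdeyun]
  result: [abdeyun]
Order 2 then 1:
  2 Progressive Voicing Assimilation: no change — [abiteyun]
  1 Syncope: [abiteyun] → [abteyun]
  result: [abteyun]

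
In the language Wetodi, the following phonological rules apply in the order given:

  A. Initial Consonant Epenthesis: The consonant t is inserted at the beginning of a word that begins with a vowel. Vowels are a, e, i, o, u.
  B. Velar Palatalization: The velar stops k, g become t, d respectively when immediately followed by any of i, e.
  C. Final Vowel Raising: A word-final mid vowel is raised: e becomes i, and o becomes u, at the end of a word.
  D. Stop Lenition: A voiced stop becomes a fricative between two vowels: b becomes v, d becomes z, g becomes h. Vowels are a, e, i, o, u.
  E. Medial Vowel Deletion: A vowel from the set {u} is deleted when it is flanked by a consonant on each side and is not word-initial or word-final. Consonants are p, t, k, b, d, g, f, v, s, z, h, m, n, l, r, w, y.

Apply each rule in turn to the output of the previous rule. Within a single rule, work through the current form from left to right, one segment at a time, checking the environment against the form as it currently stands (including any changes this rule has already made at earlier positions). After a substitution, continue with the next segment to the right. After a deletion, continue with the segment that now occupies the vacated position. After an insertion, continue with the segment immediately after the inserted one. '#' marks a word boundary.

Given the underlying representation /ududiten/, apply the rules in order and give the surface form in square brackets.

[tzziten]

A Initial Consonant Epenthesis: [ududiten] → [tududiten]
B Velar Palatalization: no change — [tududiten]
C Final Vowel Raising: no change — [tududiten]
D Stop Lenition: [tududiten] → [tuzuziten]
E Medial Vowel Deletion: [tuzuziten] → [tzziten]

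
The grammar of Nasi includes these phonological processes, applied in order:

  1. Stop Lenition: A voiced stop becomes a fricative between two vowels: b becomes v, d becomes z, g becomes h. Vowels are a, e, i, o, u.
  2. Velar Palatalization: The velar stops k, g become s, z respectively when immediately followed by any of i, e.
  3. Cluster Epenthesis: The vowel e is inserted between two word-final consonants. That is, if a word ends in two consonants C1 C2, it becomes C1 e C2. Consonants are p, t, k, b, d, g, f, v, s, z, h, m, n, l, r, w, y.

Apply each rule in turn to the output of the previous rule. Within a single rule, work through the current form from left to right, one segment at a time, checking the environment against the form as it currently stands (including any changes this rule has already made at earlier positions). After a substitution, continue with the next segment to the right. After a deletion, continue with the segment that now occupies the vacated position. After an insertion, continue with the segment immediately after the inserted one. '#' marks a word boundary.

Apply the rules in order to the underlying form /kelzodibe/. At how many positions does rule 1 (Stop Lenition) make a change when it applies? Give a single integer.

1 Stop Lenition: [kelzodibe] → [kelzozive]
2 Velar Palatalization: [kelzozive] → [selzozive]
3 Cluster Epenthesis: no change — [selzozive]
Rule 1 changed 2 position(s).

2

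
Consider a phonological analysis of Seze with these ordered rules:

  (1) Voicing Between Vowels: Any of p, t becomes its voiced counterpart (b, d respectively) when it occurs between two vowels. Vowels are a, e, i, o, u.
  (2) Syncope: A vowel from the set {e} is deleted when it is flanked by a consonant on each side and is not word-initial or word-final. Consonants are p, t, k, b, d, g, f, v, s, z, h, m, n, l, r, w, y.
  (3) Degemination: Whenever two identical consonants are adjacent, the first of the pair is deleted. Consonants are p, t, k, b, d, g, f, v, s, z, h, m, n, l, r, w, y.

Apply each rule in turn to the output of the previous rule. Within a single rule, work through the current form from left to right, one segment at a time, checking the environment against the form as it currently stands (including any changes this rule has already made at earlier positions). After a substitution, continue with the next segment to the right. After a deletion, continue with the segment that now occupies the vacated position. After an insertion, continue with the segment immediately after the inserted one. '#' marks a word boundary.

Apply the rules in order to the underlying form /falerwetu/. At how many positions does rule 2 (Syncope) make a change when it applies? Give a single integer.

2

(1) Voicing Between Vowels: [falerwetu] → [falerwedu]
(2) Syncope: [falerwedu] → [falrwdu]
(3) Degemination: no change — [falrwdu]
Rule 2 changed 2 position(s).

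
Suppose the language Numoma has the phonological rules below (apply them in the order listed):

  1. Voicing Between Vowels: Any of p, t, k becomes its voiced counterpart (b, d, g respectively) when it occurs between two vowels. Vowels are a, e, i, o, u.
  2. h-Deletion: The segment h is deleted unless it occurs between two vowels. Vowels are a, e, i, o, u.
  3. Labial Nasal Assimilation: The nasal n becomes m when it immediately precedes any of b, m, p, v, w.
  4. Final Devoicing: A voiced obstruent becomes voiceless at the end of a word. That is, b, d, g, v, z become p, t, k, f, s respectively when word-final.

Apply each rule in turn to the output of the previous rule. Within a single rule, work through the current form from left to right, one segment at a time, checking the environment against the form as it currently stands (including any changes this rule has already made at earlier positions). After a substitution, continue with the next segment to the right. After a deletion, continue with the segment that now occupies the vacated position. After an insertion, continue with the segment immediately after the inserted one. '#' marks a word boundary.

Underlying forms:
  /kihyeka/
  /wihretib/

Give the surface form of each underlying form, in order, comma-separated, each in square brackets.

[kiyega], [wiredip]

/kihyeka/:
  1 Voicing Between Vowels: [kihyeka] → [kihyega]
  2 h-Deletion: [kihyega] → [kiyega]
  3 Labial Nasal Assimilation: no change — [kiyega]
  4 Final Devoicing: no change — [kiyega]
/wihretib/:
  1 Voicing Between Vowels: [wihretib] → [wihredib]
  2 h-Deletion: [wihredib] → [wiredib]
  3 Labial Nasal Assimilation: no change — [wiredib]
  4 Final Devoicing: [wiredib] → [wiredip]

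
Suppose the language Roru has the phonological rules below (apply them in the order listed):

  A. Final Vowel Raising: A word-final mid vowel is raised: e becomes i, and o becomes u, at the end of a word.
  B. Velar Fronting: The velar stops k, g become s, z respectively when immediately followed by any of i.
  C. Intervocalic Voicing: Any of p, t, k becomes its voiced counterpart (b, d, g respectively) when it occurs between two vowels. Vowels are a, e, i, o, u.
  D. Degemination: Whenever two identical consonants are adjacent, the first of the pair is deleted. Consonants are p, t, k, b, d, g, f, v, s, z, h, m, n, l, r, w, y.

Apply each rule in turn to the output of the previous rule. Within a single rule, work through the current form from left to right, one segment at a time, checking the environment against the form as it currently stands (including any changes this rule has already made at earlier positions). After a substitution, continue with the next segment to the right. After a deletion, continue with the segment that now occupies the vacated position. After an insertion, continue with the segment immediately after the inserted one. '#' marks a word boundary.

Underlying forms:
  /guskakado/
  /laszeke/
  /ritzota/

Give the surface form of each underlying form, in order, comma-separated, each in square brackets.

/guskakado/:
  A Final Vowel Raising: [guskakado] → [guskakadu]
  B Velar Fronting: no change — [guskakadu]
  C Intervocalic Voicing: [guskakadu] → [guskagadu]
  D Degemination: no change — [guskagadu]
/laszeke/:
  A Final Vowel Raising: [laszeke] → [laszeki]
  B Velar Fronting: [laszeki] → [laszesi]
  C Intervocalic Voicing: no change — [laszesi]
  D Degemination: no change — [laszesi]
/ritzota/:
  A Final Vowel Raising: no change — [ritzota]
  B Velar Fronting: no change — [ritzota]
  C Intervocalic Voicing: [ritzota] → [ritzoda]
  D Degemination: no change — [ritzoda]

[guskagadu], [laszesi], [ritzoda]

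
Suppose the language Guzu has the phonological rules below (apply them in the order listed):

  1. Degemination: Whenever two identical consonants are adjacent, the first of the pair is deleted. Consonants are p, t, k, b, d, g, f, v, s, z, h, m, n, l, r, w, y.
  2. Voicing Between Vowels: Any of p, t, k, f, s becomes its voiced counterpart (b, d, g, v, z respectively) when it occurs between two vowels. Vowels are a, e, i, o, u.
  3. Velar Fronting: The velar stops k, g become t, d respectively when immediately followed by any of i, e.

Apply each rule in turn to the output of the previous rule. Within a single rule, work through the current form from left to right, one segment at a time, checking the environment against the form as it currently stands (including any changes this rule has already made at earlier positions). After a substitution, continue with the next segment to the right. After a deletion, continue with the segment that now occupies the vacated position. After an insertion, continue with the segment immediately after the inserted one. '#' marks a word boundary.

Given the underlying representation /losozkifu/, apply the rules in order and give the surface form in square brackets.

1 Degemination: no change — [losozkifu]
2 Voicing Between Vowels: [losozkifu] → [lozozkivu]
3 Velar Fronting: [lozozkivu] → [lozoztivu]

[lozoztivu]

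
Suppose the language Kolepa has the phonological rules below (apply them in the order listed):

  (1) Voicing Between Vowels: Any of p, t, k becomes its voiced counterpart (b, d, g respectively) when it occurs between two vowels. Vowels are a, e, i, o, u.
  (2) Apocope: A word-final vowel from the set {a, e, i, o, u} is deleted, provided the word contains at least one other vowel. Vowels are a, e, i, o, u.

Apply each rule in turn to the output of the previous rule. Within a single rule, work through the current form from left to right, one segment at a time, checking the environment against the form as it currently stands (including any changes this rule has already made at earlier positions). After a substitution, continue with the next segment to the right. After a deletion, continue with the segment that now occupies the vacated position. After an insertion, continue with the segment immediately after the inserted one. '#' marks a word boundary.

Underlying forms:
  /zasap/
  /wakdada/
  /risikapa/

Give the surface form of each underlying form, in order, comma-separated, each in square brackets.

/zasap/:
  (1) Voicing Between Vowels: no change — [zasap]
  (2) Apocope: no change — [zasap]
/wakdada/:
  (1) Voicing Between Vowels: no change — [wakdada]
  (2) Apocope: [wakdada] → [wakdad]
/risikapa/:
  (1) Voicing Between Vowels: [risikapa] → [risigaba]
  (2) Apocope: [risigaba] → [risigab]

[zasap], [wakdad], [risigab]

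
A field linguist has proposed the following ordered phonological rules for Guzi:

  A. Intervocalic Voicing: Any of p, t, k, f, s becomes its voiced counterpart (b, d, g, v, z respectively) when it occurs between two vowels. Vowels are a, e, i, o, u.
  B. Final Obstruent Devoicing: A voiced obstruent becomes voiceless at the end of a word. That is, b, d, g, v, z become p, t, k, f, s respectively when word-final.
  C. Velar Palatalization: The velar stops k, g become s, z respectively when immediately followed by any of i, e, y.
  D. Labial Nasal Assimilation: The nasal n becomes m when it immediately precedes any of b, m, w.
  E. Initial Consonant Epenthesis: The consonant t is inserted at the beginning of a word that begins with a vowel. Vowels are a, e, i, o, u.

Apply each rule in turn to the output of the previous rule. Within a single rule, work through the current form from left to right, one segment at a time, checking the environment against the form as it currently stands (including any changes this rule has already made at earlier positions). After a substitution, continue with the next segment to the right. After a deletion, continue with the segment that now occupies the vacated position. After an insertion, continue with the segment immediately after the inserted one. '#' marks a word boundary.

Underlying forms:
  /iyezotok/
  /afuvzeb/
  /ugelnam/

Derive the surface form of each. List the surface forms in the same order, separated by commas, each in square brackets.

/iyezotok/:
  A Intervocalic Voicing: [iyezotok] → [iyezodok]
  B Final Obstruent Devoicing: no change — [iyezodok]
  C Velar Palatalization: no change — [iyezodok]
  D Labial Nasal Assimilation: no change — [iyezodok]
  E Initial Consonant Epenthesis: [iyezodok] → [tiyezodok]
/afuvzeb/:
  A Intervocalic Voicing: [afuvzeb] → [avuvzeb]
  B Final Obstruent Devoicing: [avuvzeb] → [avuvzep]
  C Velar Palatalization: no change — [avuvzep]
  D Labial Nasal Assimilation: no change — [avuvzep]
  E Initial Consonant Epenthesis: [avuvzep] → [tavuvzep]
/ugelnam/:
  A Intervocalic Voicing: no change — [ugelnam]
  B Final Obstruent Devoicing: no change — [ugelnam]
  C Velar Palatalization: [ugelnam] → [uzelnam]
  D Labial Nasal Assimilation: no change — [uzelnam]
  E Initial Consonant Epenthesis: [uzelnam] → [tuzelnam]

[tiyezodok], [tavuvzep], [tuzelnam]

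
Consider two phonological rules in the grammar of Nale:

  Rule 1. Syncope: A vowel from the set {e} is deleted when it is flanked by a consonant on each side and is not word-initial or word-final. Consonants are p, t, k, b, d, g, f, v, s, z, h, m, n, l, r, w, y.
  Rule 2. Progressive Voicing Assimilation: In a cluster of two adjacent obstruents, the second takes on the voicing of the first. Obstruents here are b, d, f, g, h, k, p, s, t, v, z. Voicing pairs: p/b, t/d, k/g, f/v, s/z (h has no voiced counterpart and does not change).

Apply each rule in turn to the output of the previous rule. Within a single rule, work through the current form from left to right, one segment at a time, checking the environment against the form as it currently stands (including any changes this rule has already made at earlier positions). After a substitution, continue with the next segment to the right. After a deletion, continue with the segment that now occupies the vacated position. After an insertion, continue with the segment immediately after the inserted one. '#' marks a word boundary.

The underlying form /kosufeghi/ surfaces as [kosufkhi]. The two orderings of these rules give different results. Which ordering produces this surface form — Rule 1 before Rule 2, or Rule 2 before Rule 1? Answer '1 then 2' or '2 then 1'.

1 then 2

Order 1 then 2:
  1 Syncope: [kosufeghi] → [kosufghi]
  2 Progressive Voicing Assimilation: [kosufghi] → [kosufkhi]
  result: [kosufkhi]
Order 2 then 1:
  2 Progressive Voicing Assimilation: no change — [kosufeghi]
  1 Syncope: [kosufeghi] → [kosufghi]
  result: [kosufghi]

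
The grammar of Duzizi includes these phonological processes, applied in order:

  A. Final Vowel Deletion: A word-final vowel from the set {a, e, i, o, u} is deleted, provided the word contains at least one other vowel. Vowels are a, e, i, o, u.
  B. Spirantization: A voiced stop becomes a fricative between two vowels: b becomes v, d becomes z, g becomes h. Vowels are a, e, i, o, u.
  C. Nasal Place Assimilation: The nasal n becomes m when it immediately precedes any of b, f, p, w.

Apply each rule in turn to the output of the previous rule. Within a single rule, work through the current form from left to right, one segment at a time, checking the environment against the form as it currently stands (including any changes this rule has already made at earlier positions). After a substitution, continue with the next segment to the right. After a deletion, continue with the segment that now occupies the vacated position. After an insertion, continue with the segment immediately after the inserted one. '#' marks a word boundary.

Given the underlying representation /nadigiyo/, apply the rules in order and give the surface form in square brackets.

[nazihiy]

A Final Vowel Deletion: [nadigiyo] → [nadigiy]
B Spirantization: [nadigiy] → [nazihiy]
C Nasal Place Assimilation: no change — [nazihiy]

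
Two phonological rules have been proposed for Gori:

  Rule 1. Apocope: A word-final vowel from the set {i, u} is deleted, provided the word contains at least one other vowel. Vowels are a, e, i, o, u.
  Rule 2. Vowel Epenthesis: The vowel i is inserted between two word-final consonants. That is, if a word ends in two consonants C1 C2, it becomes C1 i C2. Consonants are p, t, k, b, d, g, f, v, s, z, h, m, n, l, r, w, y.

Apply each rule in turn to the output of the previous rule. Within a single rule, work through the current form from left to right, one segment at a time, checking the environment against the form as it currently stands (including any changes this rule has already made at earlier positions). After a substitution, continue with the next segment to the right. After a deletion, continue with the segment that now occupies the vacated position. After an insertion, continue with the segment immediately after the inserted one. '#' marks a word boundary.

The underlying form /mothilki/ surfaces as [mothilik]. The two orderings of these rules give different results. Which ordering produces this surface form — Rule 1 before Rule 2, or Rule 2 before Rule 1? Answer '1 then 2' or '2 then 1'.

Order 1 then 2:
  1 Apocope: [mothilki] → [mothilk]
  2 Vowel Epenthesis: [mothilk] → [mothilik]
  result: [mothilik]
Order 2 then 1:
  2 Vowel Epenthesis: no change — [mothilki]
  1 Apocope: [mothilki] → [mothilk]
  result: [mothilk]

1 then 2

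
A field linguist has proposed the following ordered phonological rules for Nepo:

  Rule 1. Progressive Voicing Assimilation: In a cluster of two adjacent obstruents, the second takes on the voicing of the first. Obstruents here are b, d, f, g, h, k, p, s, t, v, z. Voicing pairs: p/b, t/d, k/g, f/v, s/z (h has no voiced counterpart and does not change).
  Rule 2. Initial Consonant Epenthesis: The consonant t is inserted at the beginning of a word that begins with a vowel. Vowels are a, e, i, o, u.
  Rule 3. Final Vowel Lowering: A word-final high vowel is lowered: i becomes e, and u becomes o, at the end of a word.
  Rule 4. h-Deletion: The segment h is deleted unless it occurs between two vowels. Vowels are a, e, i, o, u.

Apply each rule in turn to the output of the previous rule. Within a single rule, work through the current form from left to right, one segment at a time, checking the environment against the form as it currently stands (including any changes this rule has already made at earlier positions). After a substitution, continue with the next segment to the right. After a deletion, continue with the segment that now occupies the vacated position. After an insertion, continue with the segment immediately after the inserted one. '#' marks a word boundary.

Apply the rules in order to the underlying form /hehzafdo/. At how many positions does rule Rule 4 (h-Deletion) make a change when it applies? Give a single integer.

2

Rule 1 Progressive Voicing Assimilation: [hehzafdo] → [hehsafto]
Rule 2 Initial Consonant Epenthesis: no change — [hehsafto]
Rule 3 Final Vowel Lowering: no change — [hehsafto]
Rule 4 h-Deletion: [hehsafto] → [esafto]
Rule Rule 4 changed 2 position(s).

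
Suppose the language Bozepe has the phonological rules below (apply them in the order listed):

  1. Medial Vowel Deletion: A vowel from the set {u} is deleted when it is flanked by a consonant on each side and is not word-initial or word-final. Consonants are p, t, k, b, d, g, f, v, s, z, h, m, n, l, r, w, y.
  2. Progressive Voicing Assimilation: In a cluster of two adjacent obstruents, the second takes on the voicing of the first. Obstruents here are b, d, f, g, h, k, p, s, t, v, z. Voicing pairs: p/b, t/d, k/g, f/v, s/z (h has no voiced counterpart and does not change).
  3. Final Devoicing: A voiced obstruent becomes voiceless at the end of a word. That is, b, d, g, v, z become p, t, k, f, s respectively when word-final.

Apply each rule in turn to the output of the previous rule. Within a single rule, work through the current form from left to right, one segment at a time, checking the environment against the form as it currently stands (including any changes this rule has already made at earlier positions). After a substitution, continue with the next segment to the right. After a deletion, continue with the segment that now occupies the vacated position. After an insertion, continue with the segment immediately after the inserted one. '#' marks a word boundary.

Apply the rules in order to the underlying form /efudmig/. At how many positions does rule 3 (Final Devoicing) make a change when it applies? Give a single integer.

1 Medial Vowel Deletion: [efudmig] → [efdmig]
2 Progressive Voicing Assimilation: [efdmig] → [eftmig]
3 Final Devoicing: [eftmig] → [eftmik]
Rule 3 changed 1 position(s).

1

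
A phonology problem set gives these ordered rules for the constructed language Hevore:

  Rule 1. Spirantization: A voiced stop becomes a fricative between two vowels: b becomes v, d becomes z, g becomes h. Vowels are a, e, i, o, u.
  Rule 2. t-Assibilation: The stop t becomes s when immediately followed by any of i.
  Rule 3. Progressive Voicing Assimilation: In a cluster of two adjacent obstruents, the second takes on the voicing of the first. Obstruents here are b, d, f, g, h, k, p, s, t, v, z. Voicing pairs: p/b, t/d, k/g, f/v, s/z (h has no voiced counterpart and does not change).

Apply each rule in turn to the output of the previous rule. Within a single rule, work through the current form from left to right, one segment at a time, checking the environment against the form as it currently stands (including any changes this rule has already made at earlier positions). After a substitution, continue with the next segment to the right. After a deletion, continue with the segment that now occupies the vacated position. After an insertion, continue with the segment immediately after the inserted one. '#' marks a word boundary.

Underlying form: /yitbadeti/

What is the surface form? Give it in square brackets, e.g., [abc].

Rule 1 Spirantization: [yitbadeti] → [yitbazeti]
Rule 2 t-Assibilation: [yitbazeti] → [yitbazesi]
Rule 3 Progressive Voicing Assimilation: [yitbazesi] → [yitpazesi]

[yitpazesi]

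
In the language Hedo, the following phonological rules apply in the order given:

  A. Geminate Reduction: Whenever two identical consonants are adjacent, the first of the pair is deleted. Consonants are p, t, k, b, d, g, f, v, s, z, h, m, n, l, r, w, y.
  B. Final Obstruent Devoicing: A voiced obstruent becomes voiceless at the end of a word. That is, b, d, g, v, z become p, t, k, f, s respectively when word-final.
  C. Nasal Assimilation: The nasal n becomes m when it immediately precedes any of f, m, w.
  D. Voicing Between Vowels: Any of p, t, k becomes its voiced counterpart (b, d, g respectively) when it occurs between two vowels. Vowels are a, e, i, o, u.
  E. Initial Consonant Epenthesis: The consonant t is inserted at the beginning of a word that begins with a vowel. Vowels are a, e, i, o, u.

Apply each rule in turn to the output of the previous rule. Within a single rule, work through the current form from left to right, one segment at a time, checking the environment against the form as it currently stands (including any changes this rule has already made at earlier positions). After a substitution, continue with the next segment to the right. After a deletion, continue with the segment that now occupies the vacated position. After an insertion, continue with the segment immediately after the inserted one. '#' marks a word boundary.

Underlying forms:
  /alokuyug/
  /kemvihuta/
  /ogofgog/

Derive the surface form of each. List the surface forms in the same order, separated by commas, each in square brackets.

/alokuyug/:
  A Geminate Reduction: no change — [alokuyug]
  B Final Obstruent Devoicing: [alokuyug] → [alokuyuk]
  C Nasal Assimilation: no change — [alokuyuk]
  D Voicing Between Vowels: [alokuyuk] → [aloguyuk]
  E Initial Consonant Epenthesis: [aloguyuk] → [taloguyuk]
/kemvihuta/:
  A Geminate Reduction: no change — [kemvihuta]
  B Final Obstruent Devoicing: no change — [kemvihuta]
  C Nasal Assimilation: no change — [kemvihuta]
  D Voicing Between Vowels: [kemvihuta] → [kemvihuda]
  E Initial Consonant Epenthesis: no change — [kemvihuda]
/ogofgog/:
  A Geminate Reduction: no change — [ogofgog]
  B Final Obstruent Devoicing: [ogofgog] → [ogofgok]
  C Nasal Assimilation: no change — [ogofgok]
  D Voicing Between Vowels: no change — [ogofgok]
  E Initial Consonant Epenthesis: [ogofgok] → [togofgok]

[taloguyuk], [kemvihuda], [togofgok]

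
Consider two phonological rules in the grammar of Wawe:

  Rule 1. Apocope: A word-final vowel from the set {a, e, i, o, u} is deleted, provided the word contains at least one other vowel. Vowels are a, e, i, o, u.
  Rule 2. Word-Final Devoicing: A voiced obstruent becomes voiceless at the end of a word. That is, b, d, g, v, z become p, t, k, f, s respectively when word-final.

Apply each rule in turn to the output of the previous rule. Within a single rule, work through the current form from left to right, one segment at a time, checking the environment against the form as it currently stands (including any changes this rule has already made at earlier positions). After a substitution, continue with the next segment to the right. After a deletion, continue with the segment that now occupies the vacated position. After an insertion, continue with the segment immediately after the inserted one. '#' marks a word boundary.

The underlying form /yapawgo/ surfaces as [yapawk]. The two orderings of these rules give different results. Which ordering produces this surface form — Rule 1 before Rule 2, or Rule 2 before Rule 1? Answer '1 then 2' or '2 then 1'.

Order 1 then 2:
  1 Apocope: [yapawgo] → [yapawg]
  2 Word-Final Devoicing: [yapawg] → [yapawk]
  result: [yapawk]
Order 2 then 1:
  2 Word-Final Devoicing: no change — [yapawgo]
  1 Apocope: [yapawgo] → [yapawg]
  result: [yapawg]

1 then 2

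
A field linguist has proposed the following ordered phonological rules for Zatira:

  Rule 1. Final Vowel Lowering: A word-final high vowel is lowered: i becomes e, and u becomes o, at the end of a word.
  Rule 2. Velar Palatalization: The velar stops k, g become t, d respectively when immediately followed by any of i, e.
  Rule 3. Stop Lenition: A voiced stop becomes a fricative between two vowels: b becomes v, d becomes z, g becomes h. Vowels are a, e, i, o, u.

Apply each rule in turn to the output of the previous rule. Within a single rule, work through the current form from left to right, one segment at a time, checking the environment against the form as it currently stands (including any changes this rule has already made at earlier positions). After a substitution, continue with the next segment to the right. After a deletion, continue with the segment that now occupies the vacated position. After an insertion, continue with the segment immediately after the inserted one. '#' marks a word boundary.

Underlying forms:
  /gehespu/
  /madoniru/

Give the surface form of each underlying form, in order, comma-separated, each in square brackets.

[dehespo], [mazoniro]

/gehespu/:
  Rule 1 Final Vowel Lowering: [gehespu] → [gehespo]
  Rule 2 Velar Palatalization: [gehespo] → [dehespo]
  Rule 3 Stop Lenition: no change — [dehespo]
/madoniru/:
  Rule 1 Final Vowel Lowering: [madoniru] → [madoniro]
  Rule 2 Velar Palatalization: no change — [madoniro]
  Rule 3 Stop Lenition: [madoniro] → [mazoniro]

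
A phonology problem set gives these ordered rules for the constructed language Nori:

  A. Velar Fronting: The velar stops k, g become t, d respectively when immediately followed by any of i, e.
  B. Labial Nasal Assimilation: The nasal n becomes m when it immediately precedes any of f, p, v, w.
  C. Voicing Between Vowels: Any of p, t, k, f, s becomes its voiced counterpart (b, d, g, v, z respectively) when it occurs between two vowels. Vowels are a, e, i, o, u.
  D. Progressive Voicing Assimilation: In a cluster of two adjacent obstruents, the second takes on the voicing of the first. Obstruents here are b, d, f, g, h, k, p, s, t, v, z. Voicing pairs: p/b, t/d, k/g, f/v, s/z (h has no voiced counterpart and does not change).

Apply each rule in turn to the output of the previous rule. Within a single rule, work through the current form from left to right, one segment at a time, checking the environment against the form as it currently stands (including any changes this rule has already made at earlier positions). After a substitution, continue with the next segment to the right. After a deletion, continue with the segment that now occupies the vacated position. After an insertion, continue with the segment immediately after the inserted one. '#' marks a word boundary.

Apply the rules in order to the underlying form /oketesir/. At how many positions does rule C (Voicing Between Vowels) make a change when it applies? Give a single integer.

A Velar Fronting: [oketesir] → [otetesir]
B Labial Nasal Assimilation: no change — [otetesir]
C Voicing Between Vowels: [otetesir] → [odedezir]
D Progressive Voicing Assimilation: no change — [odedezir]
Rule C changed 3 position(s).

3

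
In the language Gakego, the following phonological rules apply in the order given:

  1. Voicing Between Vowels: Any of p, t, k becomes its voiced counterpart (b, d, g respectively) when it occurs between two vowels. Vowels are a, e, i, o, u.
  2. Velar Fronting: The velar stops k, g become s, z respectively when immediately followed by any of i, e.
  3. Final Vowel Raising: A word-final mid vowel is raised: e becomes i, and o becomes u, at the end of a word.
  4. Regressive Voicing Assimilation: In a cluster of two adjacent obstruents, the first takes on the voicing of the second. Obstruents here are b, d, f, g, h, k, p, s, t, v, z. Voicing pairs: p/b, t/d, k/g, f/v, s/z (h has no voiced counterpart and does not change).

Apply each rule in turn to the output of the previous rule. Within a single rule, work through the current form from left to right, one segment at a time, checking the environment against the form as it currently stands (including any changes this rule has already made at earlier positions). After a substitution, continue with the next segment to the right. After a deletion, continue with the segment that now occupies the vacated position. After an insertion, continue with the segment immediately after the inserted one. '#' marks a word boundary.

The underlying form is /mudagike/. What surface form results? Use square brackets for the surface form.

1 Voicing Between Vowels: [mudagike] → [mudagige]
2 Velar Fronting: [mudagige] → [mudazize]
3 Final Vowel Raising: [mudazize] → [mudazizi]
4 Regressive Voicing Assimilation: no change — [mudazizi]

[mudazizi]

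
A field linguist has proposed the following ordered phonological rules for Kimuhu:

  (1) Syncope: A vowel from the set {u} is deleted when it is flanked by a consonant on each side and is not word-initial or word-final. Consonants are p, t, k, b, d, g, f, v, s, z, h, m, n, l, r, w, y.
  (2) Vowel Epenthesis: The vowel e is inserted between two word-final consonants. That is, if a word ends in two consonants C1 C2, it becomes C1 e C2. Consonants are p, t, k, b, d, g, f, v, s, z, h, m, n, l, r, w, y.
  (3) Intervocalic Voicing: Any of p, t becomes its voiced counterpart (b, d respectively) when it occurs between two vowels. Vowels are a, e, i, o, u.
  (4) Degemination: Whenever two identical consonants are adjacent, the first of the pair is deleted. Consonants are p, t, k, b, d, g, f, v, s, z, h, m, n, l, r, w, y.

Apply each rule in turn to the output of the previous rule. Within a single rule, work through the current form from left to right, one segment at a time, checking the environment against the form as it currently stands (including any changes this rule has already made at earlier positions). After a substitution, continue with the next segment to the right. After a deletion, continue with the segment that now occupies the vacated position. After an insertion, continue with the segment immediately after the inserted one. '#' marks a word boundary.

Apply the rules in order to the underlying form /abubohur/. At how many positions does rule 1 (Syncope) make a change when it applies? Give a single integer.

(1) Syncope: [abubohur] → [abbohr]
(2) Vowel Epenthesis: [abbohr] → [abboher]
(3) Intervocalic Voicing: no change — [abboher]
(4) Degemination: [abboher] → [aboher]
Rule 1 changed 2 position(s).

2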